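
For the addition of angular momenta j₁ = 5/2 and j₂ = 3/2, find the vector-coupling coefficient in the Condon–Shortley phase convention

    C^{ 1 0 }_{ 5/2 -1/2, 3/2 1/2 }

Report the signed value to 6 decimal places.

+0.547723  (= +√(3/10))

triangle: 3!·2!·0!/6! = 12/720
(j±m)!: 2!·3!·2!·1!·1!·1! = 24
prefactor² = (2J+1)·Δ·N² = 6/5
  k=2: +1/(2!·1!·1!·0!·1!·0!) = 1/2
Σ = 1/2  ⇒  CG² = 6/5·1/2² = 3/10
CG = +√(3/10) = +0.547723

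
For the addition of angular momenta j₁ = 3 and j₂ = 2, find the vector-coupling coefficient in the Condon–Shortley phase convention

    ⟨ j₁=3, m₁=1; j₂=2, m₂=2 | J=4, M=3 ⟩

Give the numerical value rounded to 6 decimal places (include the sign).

j₁+j₂−J=1  J+j₁−j₂=5  J−j₁+j₂=3  j₁+j₂+J+1=10
(j₁±m₁, j₂±m₂, J±M) = (4,2,4,0,7,1)
P² = 10368
sum k=1..1:
  [1] −1/144 = -1/144
S = -1/144
C² = P²·S² = 1/2 ; C = -0.707107

−√(1/2) ≈ -0.707107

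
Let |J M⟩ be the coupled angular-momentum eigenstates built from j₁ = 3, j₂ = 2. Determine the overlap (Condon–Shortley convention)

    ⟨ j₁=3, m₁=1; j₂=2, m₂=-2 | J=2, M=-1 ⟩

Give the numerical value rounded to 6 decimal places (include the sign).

√[5·3!3!1!/8! · 4!2!0!4!1!3!] = √(216/7)
  +(−1)^0/∏(0,3,2,0,1,1)! = 1/12  (running 1/12)
⟨..|..⟩ = √(216/7)·(1/12) = +0.462910

+0.462910  (= +√(3/14))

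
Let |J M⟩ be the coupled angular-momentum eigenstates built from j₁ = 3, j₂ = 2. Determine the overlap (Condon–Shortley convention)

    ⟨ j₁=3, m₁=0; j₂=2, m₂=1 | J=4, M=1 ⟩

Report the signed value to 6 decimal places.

-0.462910  (= −√(3/14))

√[9·1!5!3!/10! · 3!3!3!1!5!3!] = √(1944/7)
  +(−1)^0/∏(0,1,3,3,2,0)! = 1/72  (running 1/72)
  +(−1)^1/∏(1,0,2,2,3,1)! = -1/24  (running -1/36)
⟨..|..⟩ = √(1944/7)·(-1/36) = -0.462910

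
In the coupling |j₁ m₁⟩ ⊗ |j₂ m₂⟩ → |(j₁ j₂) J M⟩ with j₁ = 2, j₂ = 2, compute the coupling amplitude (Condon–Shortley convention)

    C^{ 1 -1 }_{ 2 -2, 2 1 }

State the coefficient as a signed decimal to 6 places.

triangle: 3!·1!·1!/6! = 6/720
(j±m)!: 0!·4!·3!·1!·0!·2! = 288
prefactor² = (2J+1)·Δ·N² = 36/5
  k=3: −1/(3!·0!·1!·0!·0!·1!) = -1/6
Σ = -1/6  ⇒  CG² = 36/5·(-1/6)² = 1/5
CG = −√(1/5) = -0.447214

−√(1/5) = -0.447214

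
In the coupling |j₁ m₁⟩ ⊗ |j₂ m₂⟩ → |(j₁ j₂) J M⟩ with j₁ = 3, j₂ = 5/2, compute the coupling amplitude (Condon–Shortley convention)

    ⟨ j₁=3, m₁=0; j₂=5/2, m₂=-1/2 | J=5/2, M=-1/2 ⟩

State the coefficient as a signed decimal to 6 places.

−√(8/105) ≈ -0.276026

triangle: 3!×3!×2!/9! = 72/362880
(j±m)!: 3!×3!×2!×3!×2!×3! = 5184
prefactor² = (2J+1)×Δ×N² = 216/35
  k=0: +1/(0!×3!×3!×2!×0!×0!) = 1/72
  k=1: −1/(1!×2!×2!×1!×1!×1!) = -1/4
  k=2: +1/(2!×1!×1!×0!×2!×2!) = 1/8
Σ = -1/9  ⇒  CG² = 216/35×(-1/9)² = 8/105
CG = −√(8/105) = -0.276026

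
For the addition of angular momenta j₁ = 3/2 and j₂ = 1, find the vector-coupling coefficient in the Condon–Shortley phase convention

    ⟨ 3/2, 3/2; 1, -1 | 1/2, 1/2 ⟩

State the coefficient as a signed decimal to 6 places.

+√(1/2) ≈ +0.707107

√[2·2!1!0!/4! · 3!0!0!2!1!0!] = √(2)
  +(−1)^0/∏(0,2,0,0,1,0)! = 1/2  (running 1/2)
⟨..|..⟩ = √(2)·(1/2) = +0.707107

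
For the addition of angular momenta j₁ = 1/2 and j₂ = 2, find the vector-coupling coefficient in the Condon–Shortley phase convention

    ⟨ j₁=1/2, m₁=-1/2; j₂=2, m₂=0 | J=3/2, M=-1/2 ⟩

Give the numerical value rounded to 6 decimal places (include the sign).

-0.632456  (= −√(2/5))

√[4·1!0!3!/5! · 0!1!2!2!1!2!] = √(8/5)
  +(−1)^1/∏(1,0,0,1,0,2)! = -1/2  (running -1/2)
⟨..|..⟩ = √(8/5)·(-1/2) = -0.632456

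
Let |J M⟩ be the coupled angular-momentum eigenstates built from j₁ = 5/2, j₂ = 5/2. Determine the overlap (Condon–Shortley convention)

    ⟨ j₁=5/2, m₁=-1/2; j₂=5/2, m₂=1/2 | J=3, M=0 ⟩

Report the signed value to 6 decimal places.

-0.298142

triangle: 2!*3!*3!/9! = 72/362880
(j±m)!: 2!*3!*3!*2!*3!*3! = 5184
prefactor² = (2J+1)*Δ*N² = 36/5
  k=0: +1/(0!*2!*3!*3!*0!*0!) = 1/72
  k=1: −1/(1!*1!*2!*2!*1!*1!) = -1/4
  k=2: +1/(2!*0!*1!*1!*2!*2!) = 1/8
Σ = -1/9  ⇒  CG² = 36/5*(-1/9)² = 4/45
CG = −√(4/45) = -0.298142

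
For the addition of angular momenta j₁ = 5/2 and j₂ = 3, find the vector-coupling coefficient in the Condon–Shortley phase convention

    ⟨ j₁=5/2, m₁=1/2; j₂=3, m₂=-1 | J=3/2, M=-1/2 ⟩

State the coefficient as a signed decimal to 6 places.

triangle: 4!×1!×2!/8! = 48/40320
(j±m)!: 3!×2!×2!×4!×1!×2! = 1152
prefactor² = (2J+1)×Δ×N² = 192/35
  k=1: −1/(1!×3!×1!×1!×0!×1!) = -1/6
  k=2: +1/(2!×2!×0!×0!×1!×2!) = 1/8
Σ = -1/24  ⇒  CG² = 192/35×(-1/24)² = 1/105
CG = −√(1/105) = -0.097590

−√(1/105) = -0.097590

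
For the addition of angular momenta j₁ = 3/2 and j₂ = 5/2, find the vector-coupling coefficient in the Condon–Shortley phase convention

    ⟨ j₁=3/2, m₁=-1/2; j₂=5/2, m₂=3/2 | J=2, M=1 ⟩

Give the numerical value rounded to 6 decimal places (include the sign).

+0.154303

√[5·2!1!3!/7! · 1!2!4!1!3!1!] = √(24/7)
  +(−1)^1/∏(1,1,1,3,0,0)! = -1/6  (running -1/6)
  +(−1)^2/∏(2,0,0,2,1,1)! = 1/4  (running 1/12)
⟨..|..⟩ = √(24/7)·(1/12) = +0.154303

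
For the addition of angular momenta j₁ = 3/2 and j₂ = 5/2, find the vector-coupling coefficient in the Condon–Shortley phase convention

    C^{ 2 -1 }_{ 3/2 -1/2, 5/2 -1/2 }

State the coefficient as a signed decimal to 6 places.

√[5·2!1!3!/7! · 1!2!2!3!1!3!] = √(12/7)
  +(−1)^1/∏(1,1,1,1,0,2)! = -1/2  (running -1/2)
  +(−1)^2/∏(2,0,0,0,1,3)! = 1/12  (running -5/12)
⟨..|..⟩ = √(12/7)·(-5/12) = -0.545545

-0.545545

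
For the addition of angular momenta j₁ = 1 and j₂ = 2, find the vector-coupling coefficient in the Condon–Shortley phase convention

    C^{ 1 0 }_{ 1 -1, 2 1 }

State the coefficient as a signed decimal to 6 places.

j₁+j₂−J=2  J+j₁−j₂=0  J−j₁+j₂=2  j₁+j₂+J+1=5
(j₁±m₁, j₂±m₂, J±M) = (0,2,3,1,1,1)
P² = 6/5
sum k=2..2:
  [2] +1/2 = 1/2
S = 1/2
C² = P²·S² = 3/10 ; C = +0.547723

+√(3/10) = +0.547723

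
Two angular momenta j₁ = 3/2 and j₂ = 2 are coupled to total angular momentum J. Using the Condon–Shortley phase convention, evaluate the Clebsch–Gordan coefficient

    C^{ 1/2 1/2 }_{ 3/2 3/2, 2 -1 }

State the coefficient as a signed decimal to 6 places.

j₁+j₂−J=3  J+j₁−j₂=0  J−j₁+j₂=1  j₁+j₂+J+1=5
(j₁±m₁, j₂±m₂, J±M) = (3,0,1,3,1,0)
P² = 18/5
sum k=0..0:
  [0] +1/6 = 1/6
S = 1/6
C² = P²·S² = 1/10 ; C = +0.316228

+√(1/10) ≈ +0.316228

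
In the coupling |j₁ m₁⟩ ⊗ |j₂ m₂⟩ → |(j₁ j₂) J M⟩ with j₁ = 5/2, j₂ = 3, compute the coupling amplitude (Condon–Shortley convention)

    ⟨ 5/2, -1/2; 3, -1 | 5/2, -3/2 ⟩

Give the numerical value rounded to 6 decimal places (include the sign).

-0.169031

triangle: 3!×2!×3!/9! = 72/362880
(j±m)!: 2!×3!×2!×4!×1!×4! = 13824
prefactor² = (2J+1)×Δ×N² = 576/35
  k=1: −1/(1!×2!×2!×1!×0!×2!) = -1/8
  k=2: +1/(2!×1!×1!×0!×1!×3!) = 1/12
Σ = -1/24  ⇒  CG² = 576/35×(-1/24)² = 1/35
CG = −√(1/35) = -0.169031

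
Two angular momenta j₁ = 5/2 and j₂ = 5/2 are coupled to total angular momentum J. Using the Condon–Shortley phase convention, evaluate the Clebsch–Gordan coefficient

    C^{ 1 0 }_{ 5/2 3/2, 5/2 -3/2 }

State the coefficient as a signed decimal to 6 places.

j₁+j₂−J=4  J+j₁−j₂=1  J−j₁+j₂=1  j₁+j₂+J+1=7
(j₁±m₁, j₂±m₂, J±M) = (4,1,1,4,1,1)
P² = 288/35
sum k=0..1:
  [0] +1/24 = 1/24
  [1] −1/6 = -1/6
S = -1/8
C² = P²·S² = 9/70 ; C = -0.358569

−√(9/70) = -0.358569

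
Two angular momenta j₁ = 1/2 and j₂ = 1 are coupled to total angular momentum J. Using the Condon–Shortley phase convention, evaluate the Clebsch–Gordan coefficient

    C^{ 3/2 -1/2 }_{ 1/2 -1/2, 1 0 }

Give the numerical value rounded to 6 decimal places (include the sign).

√[4·0!1!2!/4! · 0!1!1!1!1!2!] = √(2/3)
  +(−1)^0/∏(0,0,1,1,0,1)! = 1  (running 1)
⟨..|..⟩ = √(2/3)·(1) = +0.816497

+0.816497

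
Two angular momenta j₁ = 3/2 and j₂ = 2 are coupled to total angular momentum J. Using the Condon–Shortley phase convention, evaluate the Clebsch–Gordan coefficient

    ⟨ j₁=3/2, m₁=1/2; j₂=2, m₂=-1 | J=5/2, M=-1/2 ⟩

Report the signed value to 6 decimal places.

j₁+j₂−J=1  J+j₁−j₂=2  J−j₁+j₂=3  j₁+j₂+J+1=7
(j₁±m₁, j₂±m₂, J±M) = (2,1,1,3,2,3)
P² = 72/35
sum k=0..1:
  [0] +1/2 = 1/2
  [1] −1/12 = -1/12
S = 5/12
C² = P²·S² = 5/14 ; C = +0.597614

+0.597614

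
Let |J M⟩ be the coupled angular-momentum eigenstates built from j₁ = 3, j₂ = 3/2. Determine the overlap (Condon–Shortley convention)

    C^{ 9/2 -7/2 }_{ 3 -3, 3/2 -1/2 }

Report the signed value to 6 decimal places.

√[10·0!6!3!/10! · 0!6!1!2!1!8!] = √(691200)
  +(−1)^0/∏(0,0,6,1,0,2)! = 1/1440  (running 1/1440)
⟨..|..⟩ = √(691200)·(1/1440) = +0.577350

+√(1/3) = +0.577350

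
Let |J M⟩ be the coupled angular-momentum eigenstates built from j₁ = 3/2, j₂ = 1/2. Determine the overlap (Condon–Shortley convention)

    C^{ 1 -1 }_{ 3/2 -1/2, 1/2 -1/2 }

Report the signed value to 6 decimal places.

+0.500000  (= +√(1/4))

triangle: 1!×2!×0!/4! = 2/24
(j±m)!: 1!×2!×0!×1!×0!×2! = 4
prefactor² = (2J+1)×Δ×N² = 1
  k=0: +1/(0!×1!×2!×0!×0!×0!) = 1/2
Σ = 1/2  ⇒  CG² = 1×1/2² = 1/4
CG = +√(1/4) = +0.500000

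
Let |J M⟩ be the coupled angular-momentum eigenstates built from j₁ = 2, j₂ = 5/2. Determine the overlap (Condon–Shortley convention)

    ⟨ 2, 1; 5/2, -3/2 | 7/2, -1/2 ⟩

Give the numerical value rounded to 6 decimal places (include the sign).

√[8·1!3!4!/9! · 3!1!1!4!3!4!] = √(2304/35)
  +(−1)^0/∏(0,1,1,1,2,3)! = 1/12  (running 1/12)
  +(−1)^1/∏(1,0,0,0,3,4)! = -1/144  (running 11/144)
⟨..|..⟩ = √(2304/35)·(11/144) = +0.619780

+0.619780  (= +√(121/315))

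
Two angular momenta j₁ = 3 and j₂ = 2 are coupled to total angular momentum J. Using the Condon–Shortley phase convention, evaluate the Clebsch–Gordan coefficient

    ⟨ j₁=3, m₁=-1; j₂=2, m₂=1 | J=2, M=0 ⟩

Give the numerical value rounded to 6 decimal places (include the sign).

j₁+j₂−J=3  J+j₁−j₂=3  J−j₁+j₂=1  j₁+j₂+J+1=8
(j₁±m₁, j₂±m₂, J±M) = (2,4,3,1,2,2)
P² = 36/7
sum k=2..3:
  [2] +1/4 = 1/4
  [3] −1/12 = -1/12
S = 1/6
C² = P²·S² = 1/7 ; C = +0.377964

+0.377964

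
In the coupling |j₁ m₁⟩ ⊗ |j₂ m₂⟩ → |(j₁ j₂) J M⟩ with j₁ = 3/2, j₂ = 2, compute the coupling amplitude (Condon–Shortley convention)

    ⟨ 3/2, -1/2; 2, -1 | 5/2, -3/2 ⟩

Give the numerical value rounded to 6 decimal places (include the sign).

+0.169031  (= +√(1/35))

√[6·1!2!3!/7! · 1!2!1!3!1!4!] = √(144/35)
  +(−1)^0/∏(0,1,2,1,0,2)! = 1/4  (running 1/4)
  +(−1)^1/∏(1,0,1,0,1,3)! = -1/6  (running 1/12)
⟨..|..⟩ = √(144/35)·(1/12) = +0.169031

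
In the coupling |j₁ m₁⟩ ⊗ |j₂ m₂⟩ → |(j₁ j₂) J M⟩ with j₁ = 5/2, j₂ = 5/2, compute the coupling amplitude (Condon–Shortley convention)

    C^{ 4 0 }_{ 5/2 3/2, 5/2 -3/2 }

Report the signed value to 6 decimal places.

+0.566947  (= +√(9/28))

triangle: 1!*4!*4!/10! = 576/3628800
(j±m)!: 4!*1!*1!*4!*4!*4! = 331776
prefactor² = (2J+1)*Δ*N² = 82944/175
  k=0: +1/(0!*1!*1!*1!*3!*3!) = 1/36
  k=1: −1/(1!*0!*0!*0!*4!*4!) = -1/576
Σ = 5/192  ⇒  CG² = 82944/175*5/192² = 9/28
CG = +√(9/28) = +0.566947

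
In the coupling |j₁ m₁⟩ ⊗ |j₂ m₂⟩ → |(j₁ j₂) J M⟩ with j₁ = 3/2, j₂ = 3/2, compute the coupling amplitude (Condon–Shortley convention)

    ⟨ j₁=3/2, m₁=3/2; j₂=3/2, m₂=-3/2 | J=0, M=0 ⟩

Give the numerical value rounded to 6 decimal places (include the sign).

triangle: 3!*0!*0!/4! = 6/24
(j±m)!: 3!*0!*0!*3!*0!*0! = 36
prefactor² = (2J+1)*Δ*N² = 9
  k=0: +1/(0!*3!*0!*0!*0!*0!) = 1/6
Σ = 1/6  ⇒  CG² = 9*1/6² = 1/4
CG = +√(1/4) = +0.500000

+0.500000  (= +√(1/4))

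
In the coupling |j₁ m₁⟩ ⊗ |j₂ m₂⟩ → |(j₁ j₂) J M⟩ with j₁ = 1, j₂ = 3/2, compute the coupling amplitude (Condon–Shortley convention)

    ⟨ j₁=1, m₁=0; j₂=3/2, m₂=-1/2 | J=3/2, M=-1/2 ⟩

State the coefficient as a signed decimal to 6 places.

+√(1/15) ≈ +0.258199

√[4·1!1!2!/5! · 1!1!1!2!1!2!] = √(4/15)
  +(−1)^0/∏(0,1,1,1,0,1)! = 1  (running 1)
  +(−1)^1/∏(1,0,0,0,1,2)! = -1/2  (running 1/2)
⟨..|..⟩ = √(4/15)·(1/2) = +0.258199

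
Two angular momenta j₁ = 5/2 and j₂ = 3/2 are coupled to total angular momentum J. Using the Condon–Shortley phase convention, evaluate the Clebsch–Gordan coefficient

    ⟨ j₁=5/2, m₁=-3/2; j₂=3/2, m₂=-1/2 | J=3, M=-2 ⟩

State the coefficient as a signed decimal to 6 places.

−√(1/12) = -0.288675

j₁+j₂−J=1  J+j₁−j₂=4  J−j₁+j₂=2  j₁+j₂+J+1=8
(j₁±m₁, j₂±m₂, J±M) = (1,4,1,2,1,5)
P² = 48
sum k=0..1:
  [0] +1/24 = 1/24
  [1] −1/12 = -1/12
S = -1/24
C² = P²·S² = 1/12 ; C = -0.288675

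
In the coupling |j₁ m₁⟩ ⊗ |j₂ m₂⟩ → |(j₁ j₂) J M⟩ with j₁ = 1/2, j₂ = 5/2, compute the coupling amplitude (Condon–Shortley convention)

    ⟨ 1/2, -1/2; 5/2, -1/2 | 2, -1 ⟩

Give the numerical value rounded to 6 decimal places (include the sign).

−√(1/3) = -0.577350

triangle: 1!*0!*4!/6! = 24/720
(j±m)!: 0!*1!*2!*3!*1!*3! = 72
prefactor² = (2J+1)*Δ*N² = 12
  k=1: −1/(1!*0!*0!*1!*0!*3!) = -1/6
Σ = -1/6  ⇒  CG² = 12*(-1/6)² = 1/3
CG = −√(1/3) = -0.577350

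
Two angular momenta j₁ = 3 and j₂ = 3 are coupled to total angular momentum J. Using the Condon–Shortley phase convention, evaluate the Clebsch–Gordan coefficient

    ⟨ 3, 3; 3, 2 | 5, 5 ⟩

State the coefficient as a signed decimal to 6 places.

j₁+j₂−J=1  J+j₁−j₂=5  J−j₁+j₂=5  j₁+j₂+J+1=12
(j₁±m₁, j₂±m₂, J±M) = (6,0,5,1,10,0)
P² = 103680000
sum k=0..0:
  [0] +1/14400 = 1/14400
S = 1/14400
C² = P²·S² = 1/2 ; C = +0.707107

+0.707107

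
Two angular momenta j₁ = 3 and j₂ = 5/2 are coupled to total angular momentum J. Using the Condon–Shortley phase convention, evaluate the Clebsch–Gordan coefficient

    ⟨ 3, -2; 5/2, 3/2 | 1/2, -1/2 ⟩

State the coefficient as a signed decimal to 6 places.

+√(5/21) ≈ +0.487950

j₁+j₂−J=5  J+j₁−j₂=1  J−j₁+j₂=0  j₁+j₂+J+1=7
(j₁±m₁, j₂±m₂, J±M) = (1,5,4,1,0,1)
P² = 960/7
sum k=4..4:
  [4] +1/24 = 1/24
S = 1/24
C² = P²·S² = 5/21 ; C = +0.487950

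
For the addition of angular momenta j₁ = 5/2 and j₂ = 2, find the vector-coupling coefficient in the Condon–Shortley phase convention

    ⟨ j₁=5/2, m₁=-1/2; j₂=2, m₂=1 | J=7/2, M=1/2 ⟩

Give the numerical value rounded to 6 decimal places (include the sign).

j₁+j₂−J=1  J+j₁−j₂=4  J−j₁+j₂=3  j₁+j₂+J+1=9
(j₁±m₁, j₂±m₂, J±M) = (2,3,3,1,4,3)
P² = 1152/35
sum k=0..1:
  [0] +1/36 = 1/36
  [1] −1/8 = -1/8
S = -7/72
C² = P²·S² = 14/45 ; C = -0.557773

−√(14/45) = -0.557773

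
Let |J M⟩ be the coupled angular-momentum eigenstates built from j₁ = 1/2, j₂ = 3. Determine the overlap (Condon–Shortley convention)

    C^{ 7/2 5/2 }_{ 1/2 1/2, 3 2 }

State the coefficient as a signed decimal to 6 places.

triangle: 0!×1!×6!/8! = 720/40320
(j±m)!: 1!×0!×5!×1!×6!×1! = 86400
prefactor² = (2J+1)×Δ×N² = 86400/7
  k=0: +1/(0!×0!×0!×5!×1!×1!) = 1/120
Σ = 1/120  ⇒  CG² = 86400/7×1/120² = 6/7
CG = +√(6/7) = +0.925820

+√(6/7) ≈ +0.925820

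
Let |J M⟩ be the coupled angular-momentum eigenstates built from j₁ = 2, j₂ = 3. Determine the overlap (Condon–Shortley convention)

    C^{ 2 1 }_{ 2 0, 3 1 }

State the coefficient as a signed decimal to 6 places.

+0.377964

triangle: 3!×1!×3!/8! = 36/40320
(j±m)!: 2!×2!×4!×2!×3!×1! = 1152
prefactor² = (2J+1)×Δ×N² = 36/7
  k=1: −1/(1!×2!×1!×3!×0!×0!) = -1/12
  k=2: +1/(2!×1!×0!×2!×1!×1!) = 1/4
Σ = 1/6  ⇒  CG² = 36/7×1/6² = 1/7
CG = +√(1/7) = +0.377964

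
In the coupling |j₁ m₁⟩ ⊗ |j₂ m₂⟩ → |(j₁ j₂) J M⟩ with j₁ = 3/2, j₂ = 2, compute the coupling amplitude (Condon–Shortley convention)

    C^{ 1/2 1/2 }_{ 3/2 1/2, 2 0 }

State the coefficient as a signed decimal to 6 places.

-0.447214  (= −√(1/5))

√[2·3!0!1!/5! · 2!1!2!2!1!0!] = √(4/5)
  +(−1)^1/∏(1,2,0,1,0,0)! = -1/2  (running -1/2)
⟨..|..⟩ = √(4/5)·(-1/2) = -0.447214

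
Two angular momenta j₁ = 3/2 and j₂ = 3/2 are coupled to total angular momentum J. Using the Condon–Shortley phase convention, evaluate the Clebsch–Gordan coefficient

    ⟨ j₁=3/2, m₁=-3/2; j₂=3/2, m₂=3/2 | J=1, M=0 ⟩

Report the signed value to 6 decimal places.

j₁+j₂−J=2  J+j₁−j₂=1  J−j₁+j₂=1  j₁+j₂+J+1=5
(j₁±m₁, j₂±m₂, J±M) = (0,3,3,0,1,1)
P² = 9/5
sum k=2..2:
  [2] +1/2 = 1/2
S = 1/2
C² = P²·S² = 9/20 ; C = +0.670820

+√(9/20) ≈ +0.670820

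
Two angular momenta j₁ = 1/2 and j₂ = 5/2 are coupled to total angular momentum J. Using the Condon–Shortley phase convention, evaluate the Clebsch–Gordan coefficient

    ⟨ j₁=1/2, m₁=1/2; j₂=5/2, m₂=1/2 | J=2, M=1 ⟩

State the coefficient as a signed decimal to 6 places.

+0.577350  (= +√(1/3))

j₁+j₂−J=1  J+j₁−j₂=0  J−j₁+j₂=4  j₁+j₂+J+1=6
(j₁±m₁, j₂±m₂, J±M) = (1,0,3,2,3,1)
P² = 12
sum k=0..0:
  [0] +1/6 = 1/6
S = 1/6
C² = P²·S² = 1/3 ; C = +0.577350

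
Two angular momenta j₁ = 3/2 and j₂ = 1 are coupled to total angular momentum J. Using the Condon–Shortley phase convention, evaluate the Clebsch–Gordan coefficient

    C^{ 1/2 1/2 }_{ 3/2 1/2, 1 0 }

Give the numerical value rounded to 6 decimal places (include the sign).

triangle: 2!·1!·0!/4! = 2/24
(j±m)!: 2!·1!·1!·1!·1!·0! = 2
prefactor² = (2J+1)·Δ·N² = 1/3
  k=1: −1/(1!·1!·0!·0!·1!·0!) = -1
Σ = -1  ⇒  CG² = 1/3·(-1)² = 1/3
CG = −√(1/3) = -0.577350

-0.577350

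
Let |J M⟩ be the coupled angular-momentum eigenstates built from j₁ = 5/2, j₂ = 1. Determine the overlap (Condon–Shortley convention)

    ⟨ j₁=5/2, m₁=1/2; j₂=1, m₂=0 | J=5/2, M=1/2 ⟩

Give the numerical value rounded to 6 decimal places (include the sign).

+√(1/35) = +0.169031

triangle: 1!·4!·1!/7! = 24/5040
(j±m)!: 3!·2!·1!·1!·3!·2! = 144
prefactor² = (2J+1)·Δ·N² = 144/35
  k=0: +1/(0!·1!·2!·1!·2!·0!) = 1/4
  k=1: −1/(1!·0!·1!·0!·3!·1!) = -1/6
Σ = 1/12  ⇒  CG² = 144/35·1/12² = 1/35
CG = +√(1/35) = +0.169031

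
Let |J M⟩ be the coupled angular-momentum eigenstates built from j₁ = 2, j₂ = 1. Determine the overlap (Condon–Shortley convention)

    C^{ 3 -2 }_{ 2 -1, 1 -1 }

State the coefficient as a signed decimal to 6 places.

+0.816497  (= +√(2/3))

j₁+j₂−J=0  J+j₁−j₂=4  J−j₁+j₂=2  j₁+j₂+J+1=7
(j₁±m₁, j₂±m₂, J±M) = (1,3,0,2,1,5)
P² = 96
sum k=0..0:
  [0] +1/12 = 1/12
S = 1/12
C² = P²·S² = 2/3 ; C = +0.816497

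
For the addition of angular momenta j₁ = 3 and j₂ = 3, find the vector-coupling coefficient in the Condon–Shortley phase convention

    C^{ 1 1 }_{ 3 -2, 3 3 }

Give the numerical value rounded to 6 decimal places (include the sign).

−√(3/28) = -0.327327

triangle: 5!*1!*1!/8! = 120/40320
(j±m)!: 1!*5!*6!*0!*2!*0! = 172800
prefactor² = (2J+1)*Δ*N² = 10800/7
  k=5: −1/(5!*0!*0!*1!*1!*0!) = -1/120
Σ = -1/120  ⇒  CG² = 10800/7*(-1/120)² = 3/28
CG = −√(3/28) = -0.327327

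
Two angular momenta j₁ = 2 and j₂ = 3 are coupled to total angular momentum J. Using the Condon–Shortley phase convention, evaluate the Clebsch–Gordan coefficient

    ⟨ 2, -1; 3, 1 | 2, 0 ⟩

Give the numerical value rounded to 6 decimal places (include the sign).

j₁+j₂−J=3  J+j₁−j₂=1  J−j₁+j₂=3  j₁+j₂+J+1=8
(j₁±m₁, j₂±m₂, J±M) = (1,3,4,2,2,2)
P² = 36/7
sum k=2..3:
  [2] +1/4 = 1/4
  [3] −1/12 = -1/12
S = 1/6
C² = P²·S² = 1/7 ; C = +0.377964

+√(1/7) ≈ +0.377964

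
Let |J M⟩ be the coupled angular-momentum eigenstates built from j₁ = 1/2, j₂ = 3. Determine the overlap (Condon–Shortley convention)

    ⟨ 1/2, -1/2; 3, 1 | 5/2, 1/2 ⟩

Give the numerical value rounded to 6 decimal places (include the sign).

−√(4/7) ≈ -0.755929

j₁+j₂−J=1  J+j₁−j₂=0  J−j₁+j₂=5  j₁+j₂+J+1=7
(j₁±m₁, j₂±m₂, J±M) = (0,1,4,2,3,2)
P² = 576/7
sum k=1..1:
  [1] −1/12 = -1/12
S = -1/12
C² = P²·S² = 4/7 ; C = -0.755929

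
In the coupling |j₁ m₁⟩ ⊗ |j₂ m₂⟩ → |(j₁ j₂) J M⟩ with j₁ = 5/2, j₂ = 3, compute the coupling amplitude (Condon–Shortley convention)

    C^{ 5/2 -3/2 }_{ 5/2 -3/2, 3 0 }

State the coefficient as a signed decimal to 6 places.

+√(7/30) ≈ +0.483046

triangle: 3!·2!·3!/9! = 72/362880
(j±m)!: 1!·4!·3!·3!·1!·4! = 20736
prefactor² = (2J+1)·Δ·N² = 864/35
  k=2: +1/(2!·1!·2!·1!·0!·2!) = 1/8
  k=3: −1/(3!·0!·1!·0!·1!·3!) = -1/36
Σ = 7/72  ⇒  CG² = 864/35·7/72² = 7/30
CG = +√(7/30) = +0.483046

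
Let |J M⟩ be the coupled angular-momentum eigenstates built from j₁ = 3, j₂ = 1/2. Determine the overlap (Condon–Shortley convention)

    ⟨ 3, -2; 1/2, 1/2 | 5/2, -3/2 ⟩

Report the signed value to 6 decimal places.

−√(5/7) ≈ -0.845154

j₁+j₂−J=1  J+j₁−j₂=5  J−j₁+j₂=0  j₁+j₂+J+1=7
(j₁±m₁, j₂±m₂, J±M) = (1,5,1,0,1,4)
P² = 2880/7
sum k=1..1:
  [1] −1/24 = -1/24
S = -1/24
C² = P²·S² = 5/7 ; C = -0.845154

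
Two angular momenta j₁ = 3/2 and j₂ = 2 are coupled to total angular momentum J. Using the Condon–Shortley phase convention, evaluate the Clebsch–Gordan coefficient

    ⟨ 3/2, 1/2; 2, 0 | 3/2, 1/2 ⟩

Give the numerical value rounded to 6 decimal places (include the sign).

j₁+j₂−J=2  J+j₁−j₂=1  J−j₁+j₂=2  j₁+j₂+J+1=6
(j₁±m₁, j₂±m₂, J±M) = (2,1,2,2,2,1)
P² = 16/45
sum k=0..1:
  [0] +1/4 = 1/4
  [1] −1/1 = -1
S = -3/4
C² = P²·S² = 1/5 ; C = -0.447214

−√(1/5) = -0.447214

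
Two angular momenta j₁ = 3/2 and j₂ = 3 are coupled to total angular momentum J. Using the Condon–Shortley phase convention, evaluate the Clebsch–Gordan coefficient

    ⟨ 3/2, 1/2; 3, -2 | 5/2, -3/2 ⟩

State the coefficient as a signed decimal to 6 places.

+0.267261  (= +√(1/14))

triangle: 2!·1!·4!/8! = 48/40320
(j±m)!: 2!·1!·1!·5!·1!·4! = 5760
prefactor² = (2J+1)·Δ·N² = 288/7
  k=0: +1/(0!·2!·1!·1!·0!·3!) = 1/12
  k=1: −1/(1!·1!·0!·0!·1!·4!) = -1/24
Σ = 1/24  ⇒  CG² = 288/7·1/24² = 1/14
CG = +√(1/14) = +0.267261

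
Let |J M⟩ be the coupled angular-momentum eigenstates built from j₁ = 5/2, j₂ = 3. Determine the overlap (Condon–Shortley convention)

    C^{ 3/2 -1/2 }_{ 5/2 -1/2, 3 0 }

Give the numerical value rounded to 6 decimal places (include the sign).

+√(4/35) = +0.338062

√[4·4!1!2!/8! · 2!3!3!3!1!2!] = √(144/35)
  +(−1)^2/∏(2,2,1,1,0,1)! = 1/4  (running 1/4)
  +(−1)^3/∏(3,1,0,0,1,2)! = -1/12  (running 1/6)
⟨..|..⟩ = √(144/35)·(1/6) = +0.338062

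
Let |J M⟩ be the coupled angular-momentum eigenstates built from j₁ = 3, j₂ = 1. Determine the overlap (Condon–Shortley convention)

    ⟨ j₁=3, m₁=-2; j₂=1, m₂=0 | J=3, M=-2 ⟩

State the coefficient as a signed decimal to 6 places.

triangle: 1!·5!·1!/8! = 120/40320
(j±m)!: 1!·5!·1!·1!·1!·5! = 14400
prefactor² = (2J+1)·Δ·N² = 300
  k=0: +1/(0!·1!·5!·1!·0!·0!) = 1/120
  k=1: −1/(1!·0!·4!·0!·1!·1!) = -1/24
Σ = -1/30  ⇒  CG² = 300·(-1/30)² = 1/3
CG = −√(1/3) = -0.577350

-0.577350  (= −√(1/3))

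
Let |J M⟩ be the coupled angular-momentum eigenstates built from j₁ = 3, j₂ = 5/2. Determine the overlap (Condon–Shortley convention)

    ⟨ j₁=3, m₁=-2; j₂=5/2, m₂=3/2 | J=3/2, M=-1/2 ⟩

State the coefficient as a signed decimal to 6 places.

−√(1/21) = -0.218218

j₁+j₂−J=4  J+j₁−j₂=2  J−j₁+j₂=1  j₁+j₂+J+1=8
(j₁±m₁, j₂±m₂, J±M) = (1,5,4,1,1,2)
P² = 192/7
sum k=3..4:
  [3] −1/12 = -1/12
  [4] +1/24 = 1/24
S = -1/24
C² = P²·S² = 1/21 ; C = -0.218218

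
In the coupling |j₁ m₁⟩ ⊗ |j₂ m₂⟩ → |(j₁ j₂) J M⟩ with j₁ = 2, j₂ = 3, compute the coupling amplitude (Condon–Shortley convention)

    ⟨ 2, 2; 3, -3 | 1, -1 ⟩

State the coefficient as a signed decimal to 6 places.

triangle: 4!×0!×2!/7! = 48/5040
(j±m)!: 4!×0!×0!×6!×0!×2! = 34560
prefactor² = (2J+1)×Δ×N² = 6912/7
  k=0: +1/(0!×4!×0!×0!×0!×2!) = 1/48
Σ = 1/48  ⇒  CG² = 6912/7×1/48² = 3/7
CG = +√(3/7) = +0.654654

+0.654654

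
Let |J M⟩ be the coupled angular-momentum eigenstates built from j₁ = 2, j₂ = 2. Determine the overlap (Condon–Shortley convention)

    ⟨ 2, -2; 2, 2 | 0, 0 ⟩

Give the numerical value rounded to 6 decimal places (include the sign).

+0.447214  (= +√(1/5))

triangle: 4!·0!·0!/5! = 24/120
(j±m)!: 0!·4!·4!·0!·0!·0! = 576
prefactor² = (2J+1)·Δ·N² = 576/5
  k=4: +1/(4!·0!·0!·0!·0!·0!) = 1/24
Σ = 1/24  ⇒  CG² = 576/5·1/24² = 1/5
CG = +√(1/5) = +0.447214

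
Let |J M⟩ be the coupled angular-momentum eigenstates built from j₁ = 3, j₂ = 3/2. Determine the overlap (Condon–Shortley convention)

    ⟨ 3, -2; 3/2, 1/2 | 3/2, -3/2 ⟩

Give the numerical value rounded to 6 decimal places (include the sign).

+√(2/7) ≈ +0.534522

√[4·3!3!0!/7! · 1!5!2!1!0!3!] = √(288/7)
  +(−1)^2/∏(2,1,3,0,0,0)! = 1/12  (running 1/12)
⟨..|..⟩ = √(288/7)·(1/12) = +0.534522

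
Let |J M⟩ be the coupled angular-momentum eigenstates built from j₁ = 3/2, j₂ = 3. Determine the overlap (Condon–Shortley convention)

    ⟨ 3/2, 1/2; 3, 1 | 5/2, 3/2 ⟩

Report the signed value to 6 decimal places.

-0.591608

triangle: 2!·1!·4!/8! = 48/40320
(j±m)!: 2!·1!·4!·2!·4!·1! = 2304
prefactor² = (2J+1)·Δ·N² = 576/35
  k=0: +1/(0!·2!·1!·4!·0!·0!) = 1/48
  k=1: −1/(1!·1!·0!·3!·1!·1!) = -1/6
Σ = -7/48  ⇒  CG² = 576/35·(-7/48)² = 7/20
CG = −√(7/20) = -0.591608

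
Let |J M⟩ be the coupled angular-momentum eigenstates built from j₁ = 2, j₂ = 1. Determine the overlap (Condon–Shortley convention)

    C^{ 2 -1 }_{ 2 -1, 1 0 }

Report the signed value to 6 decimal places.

√[5·1!3!1!/6! · 1!3!1!1!1!3!] = √(3/2)
  +(−1)^0/∏(0,1,3,1,0,0)! = 1/6  (running 1/6)
  +(−1)^1/∏(1,0,2,0,1,1)! = -1/2  (running -1/3)
⟨..|..⟩ = √(3/2)·(-1/3) = -0.408248

-0.408248  (= −√(1/6))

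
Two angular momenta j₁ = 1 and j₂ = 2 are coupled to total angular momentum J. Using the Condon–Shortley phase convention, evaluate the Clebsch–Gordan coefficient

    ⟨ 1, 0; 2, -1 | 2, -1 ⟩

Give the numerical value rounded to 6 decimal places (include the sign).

j₁+j₂−J=1  J+j₁−j₂=1  J−j₁+j₂=3  j₁+j₂+J+1=6
(j₁±m₁, j₂±m₂, J±M) = (1,1,1,3,1,3)
P² = 3/2
sum k=0..1:
  [0] +1/2 = 1/2
  [1] −1/6 = -1/6
S = 1/3
C² = P²·S² = 1/6 ; C = +0.408248

+√(1/6) = +0.408248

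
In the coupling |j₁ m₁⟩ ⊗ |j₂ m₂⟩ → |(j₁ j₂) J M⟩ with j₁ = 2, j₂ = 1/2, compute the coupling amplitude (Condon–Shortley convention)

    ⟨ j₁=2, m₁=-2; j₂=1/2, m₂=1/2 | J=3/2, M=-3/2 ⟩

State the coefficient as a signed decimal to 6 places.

triangle: 1!·3!·0!/5! = 6/120
(j±m)!: 0!·4!·1!·0!·0!·3! = 144
prefactor² = (2J+1)·Δ·N² = 144/5
  k=1: −1/(1!·0!·3!·0!·0!·0!) = -1/6
Σ = -1/6  ⇒  CG² = 144/5·(-1/6)² = 4/5
CG = −√(4/5) = -0.894427

−√(4/5) = -0.894427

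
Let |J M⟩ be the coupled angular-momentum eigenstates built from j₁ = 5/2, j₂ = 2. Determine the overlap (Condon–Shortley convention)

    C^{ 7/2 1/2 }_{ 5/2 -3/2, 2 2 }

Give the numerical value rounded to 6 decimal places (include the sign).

triangle: 1!*4!*3!/9! = 144/362880
(j±m)!: 1!*4!*4!*0!*4!*3! = 82944
prefactor² = (2J+1)*Δ*N² = 9216/35
  k=1: −1/(1!*0!*3!*3!*1!*0!) = -1/36
Σ = -1/36  ⇒  CG² = 9216/35*(-1/36)² = 64/315
CG = −√(64/315) = -0.450749

-0.450749  (= −√(64/315))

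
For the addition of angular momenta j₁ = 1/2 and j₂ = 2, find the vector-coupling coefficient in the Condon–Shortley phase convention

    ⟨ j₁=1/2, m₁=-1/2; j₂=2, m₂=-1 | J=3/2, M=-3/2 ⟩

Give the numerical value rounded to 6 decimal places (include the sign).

j₁+j₂−J=1  J+j₁−j₂=0  J−j₁+j₂=3  j₁+j₂+J+1=5
(j₁±m₁, j₂±m₂, J±M) = (0,1,1,3,0,3)
P² = 36/5
sum k=1..1:
  [1] −1/6 = -1/6
S = -1/6
C² = P²·S² = 1/5 ; C = -0.447214

−√(1/5) ≈ -0.447214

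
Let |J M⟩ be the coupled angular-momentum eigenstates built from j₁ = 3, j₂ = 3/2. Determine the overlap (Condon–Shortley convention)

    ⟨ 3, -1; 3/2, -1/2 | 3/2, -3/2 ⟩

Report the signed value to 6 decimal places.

j₁+j₂−J=3  J+j₁−j₂=3  J−j₁+j₂=0  j₁+j₂+J+1=7
(j₁±m₁, j₂±m₂, J±M) = (2,4,1,2,0,3)
P² = 576/35
sum k=1..1:
  [1] −1/12 = -1/12
S = -1/12
C² = P²·S² = 4/35 ; C = -0.338062

−√(4/35) ≈ -0.338062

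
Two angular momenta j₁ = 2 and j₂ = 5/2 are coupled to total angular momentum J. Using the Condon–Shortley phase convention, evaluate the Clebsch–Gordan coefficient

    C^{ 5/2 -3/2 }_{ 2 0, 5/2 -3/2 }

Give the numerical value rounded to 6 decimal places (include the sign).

j₁+j₂−J=2  J+j₁−j₂=2  J−j₁+j₂=3  j₁+j₂+J+1=8
(j₁±m₁, j₂±m₂, J±M) = (2,2,1,4,1,4)
P² = 288/35
sum k=0..1:
  [0] +1/8 = 1/8
  [1] −1/6 = -1/6
S = -1/24
C² = P²·S² = 1/70 ; C = -0.119523

−√(1/70) = -0.119523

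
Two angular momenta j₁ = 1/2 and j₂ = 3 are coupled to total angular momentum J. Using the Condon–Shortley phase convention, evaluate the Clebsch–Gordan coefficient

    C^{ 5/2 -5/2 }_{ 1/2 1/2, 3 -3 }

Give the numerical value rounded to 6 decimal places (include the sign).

triangle: 1!×0!×5!/7! = 120/5040
(j±m)!: 1!×0!×0!×6!×0!×5! = 86400
prefactor² = (2J+1)×Δ×N² = 86400/7
  k=0: +1/(0!×1!×0!×0!×0!×5!) = 1/120
Σ = 1/120  ⇒  CG² = 86400/7×1/120² = 6/7
CG = +√(6/7) = +0.925820

+√(6/7) = +0.925820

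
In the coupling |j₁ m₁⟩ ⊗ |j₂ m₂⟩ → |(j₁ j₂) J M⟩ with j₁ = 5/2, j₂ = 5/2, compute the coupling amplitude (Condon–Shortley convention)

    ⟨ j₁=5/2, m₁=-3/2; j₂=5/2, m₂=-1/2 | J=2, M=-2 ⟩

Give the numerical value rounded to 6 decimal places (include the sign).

+√(9/28) ≈ +0.566947

j₁+j₂−J=3  J+j₁−j₂=2  J−j₁+j₂=2  j₁+j₂+J+1=8
(j₁±m₁, j₂±m₂, J±M) = (1,4,2,3,0,4)
P² = 144/7
sum k=2..2:
  [2] +1/8 = 1/8
S = 1/8
C² = P²·S² = 9/28 ; C = +0.566947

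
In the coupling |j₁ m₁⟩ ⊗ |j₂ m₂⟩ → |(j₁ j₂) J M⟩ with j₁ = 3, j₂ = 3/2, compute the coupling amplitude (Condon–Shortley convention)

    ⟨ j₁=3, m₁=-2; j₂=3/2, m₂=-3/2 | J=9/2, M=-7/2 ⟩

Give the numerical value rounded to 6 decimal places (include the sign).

triangle: 0!*6!*3!/10! = 4320/3628800
(j±m)!: 1!*5!*0!*3!*1!*8! = 29030400
prefactor² = (2J+1)*Δ*N² = 345600
  k=0: +1/(0!*0!*5!*0!*1!*3!) = 1/720
Σ = 1/720  ⇒  CG² = 345600*1/720² = 2/3
CG = +√(2/3) = +0.816497

+0.816497  (= +√(2/3))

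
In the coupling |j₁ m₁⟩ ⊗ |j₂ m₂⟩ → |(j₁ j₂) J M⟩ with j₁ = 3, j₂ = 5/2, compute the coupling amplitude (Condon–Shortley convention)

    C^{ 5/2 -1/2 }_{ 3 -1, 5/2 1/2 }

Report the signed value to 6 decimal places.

+√(8/35) = +0.478091

√[6·3!3!2!/9! · 2!4!3!2!2!3!] = √(288/35)
  +(−1)^1/∏(1,2,3,2,0,0)! = -1/24  (running -1/24)
  +(−1)^2/∏(2,1,2,1,1,1)! = 1/4  (running 5/24)
  +(−1)^3/∏(3,0,1,0,2,2)! = -1/24  (running 1/6)
⟨..|..⟩ = √(288/35)·(1/6) = +0.478091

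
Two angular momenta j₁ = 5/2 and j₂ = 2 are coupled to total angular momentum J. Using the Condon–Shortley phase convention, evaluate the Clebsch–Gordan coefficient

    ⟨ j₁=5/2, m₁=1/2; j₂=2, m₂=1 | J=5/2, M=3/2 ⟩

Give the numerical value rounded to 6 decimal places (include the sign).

-0.414039

j₁+j₂−J=2  J+j₁−j₂=3  J−j₁+j₂=2  j₁+j₂+J+1=8
(j₁±m₁, j₂±m₂, J±M) = (3,2,3,1,4,1)
P² = 216/35
sum k=1..2:
  [1] −1/4 = -1/4
  [2] +1/12 = 1/12
S = -1/6
C² = P²·S² = 6/35 ; C = -0.414039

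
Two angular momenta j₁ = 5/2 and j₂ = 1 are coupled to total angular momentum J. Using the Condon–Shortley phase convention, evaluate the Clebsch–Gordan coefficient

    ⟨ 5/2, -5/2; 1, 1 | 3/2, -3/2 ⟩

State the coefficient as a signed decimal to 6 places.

triangle: 2!×3!×0!/6! = 12/720
(j±m)!: 0!×5!×2!×0!×0!×3! = 1440
prefactor² = (2J+1)×Δ×N² = 96
  k=2: +1/(2!×0!×3!×0!×0!×0!) = 1/12
Σ = 1/12  ⇒  CG² = 96×1/12² = 2/3
CG = +√(2/3) = +0.816497

+0.816497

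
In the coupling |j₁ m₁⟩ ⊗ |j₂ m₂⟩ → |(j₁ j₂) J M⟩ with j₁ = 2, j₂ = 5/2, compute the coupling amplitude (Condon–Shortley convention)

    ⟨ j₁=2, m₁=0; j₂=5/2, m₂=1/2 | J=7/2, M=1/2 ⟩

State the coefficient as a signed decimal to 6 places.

√[8·1!3!4!/9! · 2!2!3!2!4!3!] = √(768/35)
  +(−1)^0/∏(0,1,2,3,1,1)! = 1/12  (running 1/12)
  +(−1)^1/∏(1,0,1,2,2,2)! = -1/8  (running -1/24)
⟨..|..⟩ = √(768/35)·(-1/24) = -0.195180

-0.195180  (= −√(4/105))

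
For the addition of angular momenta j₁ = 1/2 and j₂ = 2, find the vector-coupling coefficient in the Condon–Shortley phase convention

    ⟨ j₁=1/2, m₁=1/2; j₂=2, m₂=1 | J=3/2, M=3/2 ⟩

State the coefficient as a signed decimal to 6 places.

+√(1/5) = +0.447214

triangle: 1!×0!×3!/5! = 6/120
(j±m)!: 1!×0!×3!×1!×3!×0! = 36
prefactor² = (2J+1)×Δ×N² = 36/5
  k=0: +1/(0!×1!×0!×3!×0!×0!) = 1/6
Σ = 1/6  ⇒  CG² = 36/5×1/6² = 1/5
CG = +√(1/5) = +0.447214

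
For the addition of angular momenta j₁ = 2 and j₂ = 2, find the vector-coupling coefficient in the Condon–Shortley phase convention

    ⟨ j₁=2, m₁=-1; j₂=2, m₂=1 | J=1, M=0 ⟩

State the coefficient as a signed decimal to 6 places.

+0.316228  (= +√(1/10))

triangle: 3!×1!×1!/6! = 6/720
(j±m)!: 1!×3!×3!×1!×1!×1! = 36
prefactor² = (2J+1)×Δ×N² = 9/10
  k=2: +1/(2!×1!×1!×1!×0!×0!) = 1/2
  k=3: −1/(3!×0!×0!×0!×1!×1!) = -1/6
Σ = 1/3  ⇒  CG² = 9/10×1/3² = 1/10
CG = +√(1/10) = +0.316228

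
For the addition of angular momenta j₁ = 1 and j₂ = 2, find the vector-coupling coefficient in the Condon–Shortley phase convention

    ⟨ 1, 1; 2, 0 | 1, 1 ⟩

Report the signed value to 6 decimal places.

√[3·2!0!2!/5! · 2!0!2!2!2!0!] = √(8/5)
  +(−1)^0/∏(0,2,0,2,0,0)! = 1/4  (running 1/4)
⟨..|..⟩ = √(8/5)·(1/4) = +0.316228

+0.316228  (= +√(1/10))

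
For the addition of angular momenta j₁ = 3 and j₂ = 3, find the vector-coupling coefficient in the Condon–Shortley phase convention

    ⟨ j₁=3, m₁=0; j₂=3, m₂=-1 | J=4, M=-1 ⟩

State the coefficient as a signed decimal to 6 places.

-0.312094  (= −√(15/154))

triangle: 2!·4!·4!/11! = 1152/39916800
(j±m)!: 3!·3!·2!·4!·3!·5! = 1244160
prefactor² = (2J+1)·Δ·N² = 124416/385
  k=0: +1/(0!·2!·3!·2!·1!·2!) = 1/48
  k=1: −1/(1!·1!·2!·1!·2!·3!) = -1/24
  k=2: +1/(2!·0!·1!·0!·3!·4!) = 1/288
Σ = -5/288  ⇒  CG² = 124416/385·(-5/288)² = 15/154
CG = −√(15/154) = -0.312094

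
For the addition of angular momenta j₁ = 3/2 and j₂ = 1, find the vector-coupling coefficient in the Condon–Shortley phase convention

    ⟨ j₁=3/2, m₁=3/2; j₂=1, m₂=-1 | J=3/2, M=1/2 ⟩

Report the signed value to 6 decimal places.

+√(2/5) ≈ +0.632456

√[4·1!2!1!/5! · 3!0!0!2!2!1!] = √(8/5)
  +(−1)^0/∏(0,1,0,0,2,1)! = 1/2  (running 1/2)
⟨..|..⟩ = √(8/5)·(1/2) = +0.632456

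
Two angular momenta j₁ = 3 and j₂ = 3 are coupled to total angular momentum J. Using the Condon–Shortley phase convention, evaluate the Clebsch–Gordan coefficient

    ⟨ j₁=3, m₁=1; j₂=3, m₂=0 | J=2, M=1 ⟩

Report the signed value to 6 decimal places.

√[5·4!2!2!/9! · 4!2!3!3!3!1!] = √(96/7)
  +(−1)^1/∏(1,3,1,2,1,0)! = -1/12  (running -1/12)
  +(−1)^2/∏(2,2,0,1,2,1)! = 1/8  (running 1/24)
⟨..|..⟩ = √(96/7)·(1/24) = +0.154303

+0.154303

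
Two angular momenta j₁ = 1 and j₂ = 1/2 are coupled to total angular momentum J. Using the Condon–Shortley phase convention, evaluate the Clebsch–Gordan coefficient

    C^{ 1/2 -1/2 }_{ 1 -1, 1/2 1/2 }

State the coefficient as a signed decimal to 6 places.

-0.816497

j₁+j₂−J=1  J+j₁−j₂=1  J−j₁+j₂=0  j₁+j₂+J+1=3
(j₁±m₁, j₂±m₂, J±M) = (0,2,1,0,0,1)
P² = 2/3
sum k=1..1:
  [1] −1/1 = -1
S = -1
C² = P²·S² = 2/3 ; C = -0.816497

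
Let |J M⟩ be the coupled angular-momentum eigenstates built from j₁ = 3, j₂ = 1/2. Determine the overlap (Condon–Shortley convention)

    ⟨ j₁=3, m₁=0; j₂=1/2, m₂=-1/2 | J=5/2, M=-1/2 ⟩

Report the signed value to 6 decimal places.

+√(3/7) = +0.654654

triangle: 1!*5!*0!/7! = 120/5040
(j±m)!: 3!*3!*0!*1!*2!*3! = 432
prefactor² = (2J+1)*Δ*N² = 432/7
  k=0: +1/(0!*1!*3!*0!*2!*0!) = 1/12
Σ = 1/12  ⇒  CG² = 432/7*1/12² = 3/7
CG = +√(3/7) = +0.654654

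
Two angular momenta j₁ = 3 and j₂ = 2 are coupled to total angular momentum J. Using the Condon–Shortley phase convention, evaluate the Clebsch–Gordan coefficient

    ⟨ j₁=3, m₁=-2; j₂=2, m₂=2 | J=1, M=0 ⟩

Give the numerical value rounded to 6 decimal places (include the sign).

+0.377964

triangle: 4!×2!×0!/7! = 48/5040
(j±m)!: 1!×5!×4!×0!×1!×1! = 2880
prefactor² = (2J+1)×Δ×N² = 576/7
  k=4: +1/(4!×0!×1!×0!×1!×0!) = 1/24
Σ = 1/24  ⇒  CG² = 576/7×1/24² = 1/7
CG = +√(1/7) = +0.377964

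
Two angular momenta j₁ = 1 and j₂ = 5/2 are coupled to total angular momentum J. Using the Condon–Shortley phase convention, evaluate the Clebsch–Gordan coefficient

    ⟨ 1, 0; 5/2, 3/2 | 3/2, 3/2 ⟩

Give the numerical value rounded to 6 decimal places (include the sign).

−√(4/15) = -0.516398

√[4·2!0!3!/6! · 1!1!4!1!3!0!] = √(48/5)
  +(−1)^1/∏(1,1,0,3,0,0)! = -1/6  (running -1/6)
⟨..|..⟩ = √(48/5)·(-1/6) = -0.516398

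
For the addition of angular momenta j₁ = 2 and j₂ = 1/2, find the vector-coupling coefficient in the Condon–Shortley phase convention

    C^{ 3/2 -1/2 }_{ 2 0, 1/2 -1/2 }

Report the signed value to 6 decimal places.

+0.632456  (= +√(2/5))

j₁+j₂−J=1  J+j₁−j₂=3  J−j₁+j₂=0  j₁+j₂+J+1=5
(j₁±m₁, j₂±m₂, J±M) = (2,2,0,1,1,2)
P² = 8/5
sum k=0..0:
  [0] +1/2 = 1/2
S = 1/2
C² = P²·S² = 2/5 ; C = +0.632456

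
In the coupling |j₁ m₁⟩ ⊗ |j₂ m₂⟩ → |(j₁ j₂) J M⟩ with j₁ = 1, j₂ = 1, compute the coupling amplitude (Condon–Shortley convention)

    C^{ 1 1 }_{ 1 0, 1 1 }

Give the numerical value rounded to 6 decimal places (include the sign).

-0.707107  (= −√(1/2))

triangle: 1!·1!·1!/4! = 1/24
(j±m)!: 1!·1!·2!·0!·2!·0! = 4
prefactor² = (2J+1)·Δ·N² = 1/2
  k=1: −1/(1!·0!·0!·1!·1!·0!) = -1
Σ = -1  ⇒  CG² = 1/2·(-1)² = 1/2
CG = −√(1/2) = -0.707107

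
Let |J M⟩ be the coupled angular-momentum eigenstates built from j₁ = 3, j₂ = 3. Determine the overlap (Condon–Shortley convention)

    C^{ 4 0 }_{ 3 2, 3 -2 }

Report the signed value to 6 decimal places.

+√(7/22) = +0.564076

triangle: 2!×4!×4!/11! = 1152/39916800
(j±m)!: 5!×1!×1!×5!×4!×4! = 8294400
prefactor² = (2J+1)×Δ×N² = 165888/77
  k=0: +1/(0!×2!×1!×1!×3!×3!) = 1/72
  k=1: −1/(1!×1!×0!×0!×4!×4!) = -1/576
Σ = 7/576  ⇒  CG² = 165888/77×7/576² = 7/22
CG = +√(7/22) = +0.564076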